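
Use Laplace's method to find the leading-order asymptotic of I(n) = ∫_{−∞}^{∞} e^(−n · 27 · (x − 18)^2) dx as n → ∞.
I(n) = sqrt(π/(27n))

Here φ(x) = 27 · (x − 18)^2 has its unique minimum at x* = 18 with φ(x*) = 0 and φ''(x*) = 54. Laplace's method gives
  I(n) ~ e^(−n φ(x*)) · sqrt(2π / (n · φ''(x*))) = sqrt(2π / (54n)) = sqrt(π/(27n)).
This is exact: substituting u = (x − 18)·sqrt(27n) gives I(n) = (1/sqrt(27n)) ∫_{−∞}^{∞} e^(−u^2) du = sqrt(π/(27n)).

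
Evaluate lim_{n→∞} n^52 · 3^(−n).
lim = 0

Exponentials with base > 1 dominate every fixed polynomial: for any fixed c, n^c / 3^n → 0 as n → ∞ (e.g. by the ratio test, or by writing 3^n = e^(n ln 3) and noting e^(n ln 3) / n^c → ∞). Hence n^52 · 3^(−n) = n^52 / 3^n → 0.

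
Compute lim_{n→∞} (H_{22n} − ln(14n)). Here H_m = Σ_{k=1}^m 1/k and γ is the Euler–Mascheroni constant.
lim = ln(11/7) + γ

By Euler-Maclaurin, H_m = ln m + γ + O(1/m). So
  H_{22n} − ln(14n) = ln(22n) + γ − ln(14n) + O(1/n)
                       = ln(22/14) + γ + O(1/n).
Hence the limit is ln(22/14) + γ (= ln(11/7)).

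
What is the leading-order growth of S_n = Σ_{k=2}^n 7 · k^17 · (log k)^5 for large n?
S_n ~ 7 · n^18 · (log n)^5 / 18

By integral comparison, S_n = ∫_1^n 7 · x^17 · (log x)^5 dx + O(n^17 · (log n)^5). For the integral, the leading term of ∫_1^n x^17 (log x)^5 dx is n^18/18 · (log n)^5 (by repeated integration by parts; each step lowers the log-exponent and produces a relatively O(1/log n) correction). Hence S_n ~ 7 · n^18 · (log n)^5 / 18.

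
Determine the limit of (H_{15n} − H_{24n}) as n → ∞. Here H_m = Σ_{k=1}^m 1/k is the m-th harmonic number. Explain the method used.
lim = ln(15/24) = ln(5/8)

Euler-Maclaurin gives H_m = ln m + γ + 1/(2m) + O(1/m^2). The γ and O(1/m) terms cancel in the difference:
  H_{15n} − H_{24n} = ln(15n) − ln(24n) + O(1/n) = ln(15/24) + O(1/n).
Hence the limit is ln(15/24) = ln(5/8).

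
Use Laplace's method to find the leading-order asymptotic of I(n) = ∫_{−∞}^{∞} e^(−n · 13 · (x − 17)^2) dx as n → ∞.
I(n) = sqrt(π/(13n))

Here φ(x) = 13 · (x − 17)^2 has its unique minimum at x* = 17 with φ(x*) = 0 and φ''(x*) = 26. Laplace's method gives
  I(n) ~ e^(−n φ(x*)) · sqrt(2π / (n · φ''(x*))) = sqrt(2π / (26n)) = sqrt(π/(13n)).
This is exact: substituting u = (x − 17)·sqrt(13n) gives I(n) = (1/sqrt(13n)) ∫_{−∞}^{∞} e^(−u^2) du = sqrt(π/(13n)).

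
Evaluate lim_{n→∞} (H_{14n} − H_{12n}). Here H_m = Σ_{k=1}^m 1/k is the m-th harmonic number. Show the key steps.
lim = ln(14/12) = ln(7/6)

Euler-Maclaurin gives H_m = ln m + γ + 1/(2m) + O(1/m^2). The γ and O(1/m) terms cancel in the difference:
  H_{14n} − H_{12n} = ln(14n) − ln(12n) + O(1/n) = ln(14/12) + O(1/n).
Hence the limit is ln(14/12) = ln(7/6).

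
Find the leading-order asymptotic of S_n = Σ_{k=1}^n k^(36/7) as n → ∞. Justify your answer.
S_n ~ (7/43) · n^(43/7)

Integral comparison: Σ_{k=1}^n k^(36/7) = ∫_0^n x^(36/7) dx + O(n^(36/7)). The integral is n^(1 + 36/7) / (1 + 36/7) = n^((36+7)/7) / ((36+7)/7) = (7/43) · n^(43/7).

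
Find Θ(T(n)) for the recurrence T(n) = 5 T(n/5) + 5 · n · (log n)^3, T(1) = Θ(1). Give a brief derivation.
T(n) = Θ(n · (log n)^4)

Here log_5 5 = 1 and f(n) = 5 · n · (log n)^3 = Θ(n^(log_5 5) · (log n)^3). This is the extended Case 2 of the master theorem (f matches the critical exponent up to log factors), giving T(n) = Θ(n^(log_5 5) · (log n)^(3+1)) = Θ(n · (log n)^4).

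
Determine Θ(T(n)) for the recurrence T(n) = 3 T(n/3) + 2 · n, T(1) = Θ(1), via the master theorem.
T(n) = Θ(n log n)

log_3 3 = 1, and f(n) = 2 · n = Θ(n^(log_3 3)). This is Case 2 of the master theorem: T(n) = Θ(f(n) · log n) = Θ(n log n).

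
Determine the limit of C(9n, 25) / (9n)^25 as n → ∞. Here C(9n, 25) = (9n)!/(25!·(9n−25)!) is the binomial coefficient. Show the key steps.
lim = 1/25! = 1/15511210043330985984000000

With N = 9n → ∞: C(N, 25) / N^25 = [N(N−1)…(N−24)] / (25! · N^25) = (1/25!) · 1 · (1 − 1/(9n)) · … · (1 − 24/(9n)). Each factor → 1 as N → ∞, so the limit is 1/25! = 1/15511210043330985984000000.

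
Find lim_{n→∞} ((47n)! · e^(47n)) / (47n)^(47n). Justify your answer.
lim = ∞

Stirling: (47n)! ~ sqrt(2π·47n) · (47n/e)^(47n). Hence
  (47n)! · e^(47n) / (47n)^(47n) ~ sqrt(2π·47n) = sqrt(2π·47) · sqrt(n) → ∞.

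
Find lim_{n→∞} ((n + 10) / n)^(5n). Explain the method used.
lim = e^50

Rewrite as (1 + 10/n)^(5n). By the standard limit (1 + x/n)^n → e^x, we have (1 + 10/n)^n → e^10, and raising to the 5th power gives e^50.
More precisely, ln[(1 + 10/n)^(5n)] = 5n · ln(1 + 10/n) = 5n · (10/n + O(1/n^2)) = 50 + O(1/n) → 50.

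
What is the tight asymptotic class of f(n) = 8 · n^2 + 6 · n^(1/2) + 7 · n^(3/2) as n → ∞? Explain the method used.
f(n) ∈ Θ(n^2)

Compare the terms by growth order. For large n, n^a · (log n)^b dominates n^a' · (log n)^b' iff a > a', or (a = a' and b > b'). Ranking the 3 terms shows the dominant one is 8 · n^2. Hence f(n) ∈ Θ(n^2).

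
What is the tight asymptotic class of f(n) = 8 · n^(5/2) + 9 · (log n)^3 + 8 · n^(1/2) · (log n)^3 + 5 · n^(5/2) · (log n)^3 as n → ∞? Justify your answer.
f(n) ∈ Θ(n^(5/2) · (log n)^3)

Compare the terms by growth order. For large n, n^a · (log n)^b dominates n^a' · (log n)^b' iff a > a', or (a = a' and b > b'). Ranking the 4 terms shows the dominant one is 5 · n^(5/2) · (log n)^3. Hence f(n) ∈ Θ(n^(5/2) · (log n)^3).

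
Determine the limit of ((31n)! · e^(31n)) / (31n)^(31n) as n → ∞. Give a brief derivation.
lim = ∞

Stirling: (31n)! ~ sqrt(2π·31n) · (31n/e)^(31n). Hence
  (31n)! · e^(31n) / (31n)^(31n) ~ sqrt(2π·31n) = sqrt(2π·31) · sqrt(n) → ∞.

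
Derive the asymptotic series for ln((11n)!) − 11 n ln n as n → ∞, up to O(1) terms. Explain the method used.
ln((11n)!) − 11 n ln n = 11(ln 11 − 1) n + (1/2) ln(2π·11n) + O(1/n)

Stirling: ln((11n)!) = 11n ln(11n) − 11n + (1/2) ln(2π·11n) + O(1/n).
Since 11n ln(11n) = 11n ln n + 11n ln 11, subtracting 11n ln n cancels the n ln n term exactly. What remains is 11(ln 11 − 1) n + (1/2) ln(2π·11n) + O(1/n).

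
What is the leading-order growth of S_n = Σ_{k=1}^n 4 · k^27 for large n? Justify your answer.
S_n ~ n^28 / 7

By integral comparison (Euler-Maclaurin), Σ_{k=1}^n 4 · k^27 = 4 · ∫_0^n x^27 dx + O(n^27) = 4 · n^28/28 = n^28 / 7 + O(n^27). (Equivalently, Faulhaber's formula gives the same leading term.)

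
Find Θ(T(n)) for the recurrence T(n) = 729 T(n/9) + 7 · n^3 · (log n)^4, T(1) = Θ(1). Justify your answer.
T(n) = Θ(n^3 · (log n)^5)

Here log_9 729 = 3 and f(n) = 7 · n^3 · (log n)^4 = Θ(n^(log_9 729) · (log n)^4). This is the extended Case 2 of the master theorem (f matches the critical exponent up to log factors), giving T(n) = Θ(n^(log_9 729) · (log n)^(4+1)) = Θ(n^3 · (log n)^5).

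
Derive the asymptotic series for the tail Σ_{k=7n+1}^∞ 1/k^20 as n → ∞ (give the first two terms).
Σ_{k>7n} 1/k^20 = 1/(19 · (7n)^19) − 1/(2 · (7n)^20) + O(1/(7n)^21)

Compare to the integral: ∫_{7n}^∞ x^(−20) dx = [−x^(−19)/19]_{7n}^∞ = 1/((20−1)·(7n)^19). The Euler-Maclaurin correction adds −f(7n)/2 = −1/(2·(7n)^20). Euler-Maclaurin then gives
  Σ_{k>7n} 1/k^20 = ∫_{7n}^∞ dx/x^20 − 1/(2·(7n)^20) + O(1/(7n)^21).
(Equivalently this is ζ(20) − Σ_{k≤7n} 1/k^20.)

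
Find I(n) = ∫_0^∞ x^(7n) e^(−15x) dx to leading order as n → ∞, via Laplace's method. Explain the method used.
I(n) ~ (sqrt(2π·7n) / 15) · (7n/(15e))^(7n)

Write the integrand as exp(7n ln x − 15x) and set f(x) = 7n ln x − 15x. Then f'(x) = 7n/x − 15 = 0 at x* = 7n/15, and f''(x*) = −7n/x*^2 = −15^2/(7n). Laplace's method (interior maximum) gives
  I(n) ~ e^(f(x*)) · sqrt(2π / |f''(x*)|)
        = exp(7n ln(7n/15) − 7n) · sqrt(2π · 7n / 15^2)
        = (7n/15)^(7n) e^(−7n) · sqrt(2π·7n) / 15
        = (sqrt(2π·7n) / 15) · (7n/(15e))^(7n).
This matches Γ(7n+1)/15^(7n+1) with Stirling applied to Γ.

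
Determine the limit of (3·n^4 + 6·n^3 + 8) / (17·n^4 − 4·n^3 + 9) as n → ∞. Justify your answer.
lim = 3/17

For large n the leading n^4 terms dominate both numerator and denominator. Dividing top and bottom by n^4, every other term tends to 0, leaving 3/17.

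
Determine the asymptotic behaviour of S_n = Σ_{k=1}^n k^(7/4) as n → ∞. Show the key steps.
S_n ~ (4/11) · n^(11/4)

Integral comparison: Σ_{k=1}^n k^(7/4) = ∫_0^n x^(7/4) dx + O(n^(7/4)). The integral is n^(1 + 7/4) / (1 + 7/4) = n^((7+4)/4) / ((7+4)/4) = (4/11) · n^(11/4).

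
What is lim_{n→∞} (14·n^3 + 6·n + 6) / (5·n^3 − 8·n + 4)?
lim = 14/5

For large n the leading n^3 terms dominate both numerator and denominator. Dividing top and bottom by n^3, every other term tends to 0, leaving 14/5.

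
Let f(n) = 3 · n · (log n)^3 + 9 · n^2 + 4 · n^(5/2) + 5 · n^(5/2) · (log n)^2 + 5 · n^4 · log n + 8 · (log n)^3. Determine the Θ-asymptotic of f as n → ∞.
f(n) ∈ Θ(n^4 · log n)

Compare the terms by growth order. For large n, n^a · (log n)^b dominates n^a' · (log n)^b' iff a > a', or (a = a' and b > b'). Ranking the 6 terms shows the dominant one is 5 · n^4 · log n. Hence f(n) ∈ Θ(n^4 · log n).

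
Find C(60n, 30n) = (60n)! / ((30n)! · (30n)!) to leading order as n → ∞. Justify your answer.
C(60n, 30n) ~ (4)^(30n) · sqrt(1/(π·30n))

Write N = 30n. Apply Stirling to each factorial:
  (2N)! ~ sqrt(2π·2N) · (2N/e)^(2N),
  N! ~ sqrt(2π N) · (N/e)^N,
  (1N)! ~ sqrt(2π·1N) · (1N/e)^(1N).
The exponential factors combine to (2N)^(2N) / (N^N · (1N)^(1N)) = 2^(2N)/1^(1N) = (2^2/1^1)^N = (4)^N.
The square-root prefactors combine to sqrt(2π·2N) / (sqrt(2π N)·sqrt(2π·1N)) = sqrt(2 / (2π·1·N)) = sqrt(1/(π·30n)).
Substituting N = 30n: C(60n, 30n) ~ (4)^(30n) · sqrt(1/(π·30n)).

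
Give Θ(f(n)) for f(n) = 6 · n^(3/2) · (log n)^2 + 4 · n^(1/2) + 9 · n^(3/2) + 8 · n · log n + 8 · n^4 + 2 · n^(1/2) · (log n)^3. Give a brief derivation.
f(n) ∈ Θ(n^4)

Compare the terms by growth order. For large n, n^a · (log n)^b dominates n^a' · (log n)^b' iff a > a', or (a = a' and b > b'). Ranking the 6 terms shows the dominant one is 8 · n^4. Hence f(n) ∈ Θ(n^4).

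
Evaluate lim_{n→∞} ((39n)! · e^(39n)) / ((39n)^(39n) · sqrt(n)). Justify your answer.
lim = sqrt(2π·39)

Stirling: (39n)! ~ sqrt(2π·39n) · (39n/e)^(39n). Hence
  (39n)! · e^(39n) / (39n)^(39n) ~ sqrt(2π·39n).
Dividing by sqrt(n): sqrt(2π·39n) / sqrt(n) = sqrt(2π·39) · n^((1−1)/2), so the limit is sqrt(2π·39).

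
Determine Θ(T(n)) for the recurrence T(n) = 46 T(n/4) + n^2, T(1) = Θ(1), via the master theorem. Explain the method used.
T(n) = Θ(n^(log_4 46))

Master theorem: compare f(n) = n^2 to n^(log_4 46) where log_4 46 ≈ 2.762. Since 2 < log_4 46, we have f(n) = O(n^(log_4 46 − ε)) for some ε > 0 — Case 1. Hence T(n) = Θ(n^(log_4 46)).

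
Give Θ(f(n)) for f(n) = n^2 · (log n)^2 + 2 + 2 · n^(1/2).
f(n) ∈ Θ(n^2 · (log n)^2)

Compare the terms by growth order. For large n, n^a · (log n)^b dominates n^a' · (log n)^b' iff a > a', or (a = a' and b > b'). Ranking the 3 terms shows the dominant one is n^2 · (log n)^2. Hence f(n) ∈ Θ(n^2 · (log n)^2).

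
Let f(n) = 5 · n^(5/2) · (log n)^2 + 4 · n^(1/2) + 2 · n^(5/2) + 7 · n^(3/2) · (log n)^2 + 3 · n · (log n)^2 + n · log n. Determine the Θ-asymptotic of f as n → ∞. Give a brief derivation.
f(n) ∈ Θ(n^(5/2) · (log n)^2)

Compare the terms by growth order. For large n, n^a · (log n)^b dominates n^a' · (log n)^b' iff a > a', or (a = a' and b > b'). Ranking the 6 terms shows the dominant one is 5 · n^(5/2) · (log n)^2. Hence f(n) ∈ Θ(n^(5/2) · (log n)^2).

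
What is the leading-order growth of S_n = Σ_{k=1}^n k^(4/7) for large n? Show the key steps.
S_n ~ (7/11) · n^(11/7)

Integral comparison: Σ_{k=1}^n k^(4/7) = ∫_0^n x^(4/7) dx + O(n^(4/7)). The integral is n^(1 + 4/7) / (1 + 4/7) = n^((4+7)/7) / ((4+7)/7) = (7/11) · n^(11/7).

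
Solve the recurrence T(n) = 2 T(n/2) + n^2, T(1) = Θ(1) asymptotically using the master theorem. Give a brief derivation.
T(n) = Θ(n^2)

log_2 2 ≈ 1.000. f(n) = n^2 dominates n^(log_2 2) since 2 > 1.000, and the regularity condition a·f(n/b) = 2·(n/2)^2 = (2/4)·n^2 ≤ c·f(n) holds with c = 2/4 ≈ 0.5 < 1. So this is Case 3: T(n) = Θ(f(n)) = Θ(n^2).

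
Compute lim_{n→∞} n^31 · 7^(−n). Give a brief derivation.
lim = 0

Exponentials with base > 1 dominate every fixed polynomial: for any fixed c, n^c / 7^n → 0 as n → ∞ (e.g. by the ratio test, or by writing 7^n = e^(n ln 7) and noting e^(n ln 7) / n^c → ∞). Hence n^31 · 7^(−n) = n^31 / 7^n → 0.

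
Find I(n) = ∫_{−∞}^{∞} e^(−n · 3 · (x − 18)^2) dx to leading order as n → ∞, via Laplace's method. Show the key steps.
I(n) = sqrt(π/(3n))

Here φ(x) = 3 · (x − 18)^2 has its unique minimum at x* = 18 with φ(x*) = 0 and φ''(x*) = 6. Laplace's method gives
  I(n) ~ e^(−n φ(x*)) · sqrt(2π / (n · φ''(x*))) = sqrt(2π / (6n)) = sqrt(π/(3n)).
This is exact: substituting u = (x − 18)·sqrt(3n) gives I(n) = (1/sqrt(3n)) ∫_{−∞}^{∞} e^(−u^2) du = sqrt(π/(3n)).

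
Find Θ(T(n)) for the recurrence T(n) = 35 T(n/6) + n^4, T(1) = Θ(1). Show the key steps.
T(n) = Θ(n^4)

log_6 35 ≈ 1.984. f(n) = n^4 dominates n^(log_6 35) since 4 > 1.984, and the regularity condition a·f(n/b) = 35·(n/6)^4 = (35/1296)·n^4 ≤ c·f(n) holds with c = 35/1296 ≈ 0.027 < 1. So this is Case 3: T(n) = Θ(f(n)) = Θ(n^4).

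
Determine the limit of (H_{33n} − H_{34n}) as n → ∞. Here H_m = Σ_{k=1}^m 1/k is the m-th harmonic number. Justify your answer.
lim = ln(33/34)

Euler-Maclaurin gives H_m = ln m + γ + 1/(2m) + O(1/m^2). The γ and O(1/m) terms cancel in the difference:
  H_{33n} − H_{34n} = ln(33n) − ln(34n) + O(1/n) = ln(33/34) + O(1/n).
Hence the limit is ln(33/34).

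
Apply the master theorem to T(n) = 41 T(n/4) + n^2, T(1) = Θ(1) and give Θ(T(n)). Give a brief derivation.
T(n) = Θ(n^(log_4 41))

Master theorem: compare f(n) = n^2 to n^(log_4 41) where log_4 41 ≈ 2.679. Since 2 < log_4 41, we have f(n) = O(n^(log_4 41 − ε)) for some ε > 0 — Case 1. Hence T(n) = Θ(n^(log_4 41)).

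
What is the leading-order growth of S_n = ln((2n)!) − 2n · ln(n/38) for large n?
S_n ~ 2n · (ln 76 − 1) + O(ln n)

Stirling: ln((2n)!) = 2n ln(2n) − 2n + O(ln n).
  S_n = 2n ln(2n) − 2n − 2n ln(n/38) + O(ln n)
      = 2n ln(2n) − 2n ln n + 2n ln 38 − 2n + O(ln n)
      = 2n ln 2 + 2n ln 38 − 2n + O(ln n)
      = 2n (ln 76 − 1) + O(ln n).
Numerically ln(76) − 1 ≈ 3.3307.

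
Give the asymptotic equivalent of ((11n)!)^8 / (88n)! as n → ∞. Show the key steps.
((11n)!)^8/(88n)! ~ ((2π·11n)^(7/2) / sqrt(8)) · 8^(−8·11n)  →  0

Write N = 11n. Stirling: N! ~ sqrt(2π N)(N/e)^N and (8N)! ~ sqrt(2π·8N)·(8N/e)^(8N).
  (N!)^8/(8N)! ~ (2π N)^(8/2) (N/e)^(8N) / [sqrt(2π·8N) (8N/e)^(8N)]
     = (2π N)^(8/2) / sqrt(2π·8N) · (N/(8N))^(8N)
     = (2π N)^((8−1)/2) / sqrt(8) · 8^(−8N).
Since 8^8 > 1, the factor 8^(−8N) decays exponentially, so the ratio → 0. Substituting N = 11n gives the stated form.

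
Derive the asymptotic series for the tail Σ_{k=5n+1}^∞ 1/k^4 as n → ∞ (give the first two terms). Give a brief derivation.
Σ_{k>5n} 1/k^4 = 1/(3 · (5n)^3) − 1/(2 · (5n)^4) + O(1/(5n)^5)

Compare to the integral: ∫_{5n}^∞ x^(−4) dx = [−x^(−3)/3]_{5n}^∞ = 1/((4−1)·(5n)^3). The Euler-Maclaurin correction adds −f(5n)/2 = −1/(2·(5n)^4). Euler-Maclaurin then gives
  Σ_{k>5n} 1/k^4 = ∫_{5n}^∞ dx/x^4 − 1/(2·(5n)^4) + O(1/(5n)^5).
(Equivalently this is ζ(4) − Σ_{k≤5n} 1/k^4.)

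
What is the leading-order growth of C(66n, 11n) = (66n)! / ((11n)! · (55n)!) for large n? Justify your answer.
C(66n, 11n) ~ (46656/3125)^(11n) · sqrt(3/(5π·11n))

Write N = 11n. Apply Stirling to each factorial:
  (6N)! ~ sqrt(2π·6N) · (6N/e)^(6N),
  N! ~ sqrt(2π N) · (N/e)^N,
  (5N)! ~ sqrt(2π·5N) · (5N/e)^(5N).
The exponential factors combine to (6N)^(6N) / (N^N · (5N)^(5N)) = 6^(6N)/5^(5N) = (6^6/5^5)^N = (46656/3125)^N.
The square-root prefactors combine to sqrt(2π·6N) / (sqrt(2π N)·sqrt(2π·5N)) = sqrt(6 / (2π·5·N)) = sqrt(3/(5π·11n)).
Substituting N = 11n: C(66n, 11n) ~ (46656/3125)^(11n) · sqrt(3/(5π·11n)).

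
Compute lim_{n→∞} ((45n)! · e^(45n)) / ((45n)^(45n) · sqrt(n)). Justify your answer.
lim = sqrt(2π·45)

Stirling: (45n)! ~ sqrt(2π·45n) · (45n/e)^(45n). Hence
  (45n)! · e^(45n) / (45n)^(45n) ~ sqrt(2π·45n).
Dividing by sqrt(n): sqrt(2π·45n) / sqrt(n) = sqrt(2π·45) · n^((1−1)/2), so the limit is sqrt(2π·45).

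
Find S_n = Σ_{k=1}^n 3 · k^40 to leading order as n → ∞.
S_n ~ 3 · n^41 / 41

By integral comparison (Euler-Maclaurin), Σ_{k=1}^n 3 · k^40 = 3 · ∫_0^n x^40 dx + O(n^40) = 3 · n^41/41 + O(n^40). (Equivalently, Faulhaber's formula gives the same leading term.)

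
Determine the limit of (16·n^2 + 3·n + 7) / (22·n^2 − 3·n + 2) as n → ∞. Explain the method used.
lim = 16/22 = 8/11

For large n the leading n^2 terms dominate both numerator and denominator. Dividing top and bottom by n^2, every other term tends to 0, leaving 16/22 = 8/11.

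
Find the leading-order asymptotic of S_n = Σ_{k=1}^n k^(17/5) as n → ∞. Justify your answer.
S_n ~ (5/22) · n^(22/5)

Integral comparison: Σ_{k=1}^n k^(17/5) = ∫_0^n x^(17/5) dx + O(n^(17/5)). The integral is n^(1 + 17/5) / (1 + 17/5) = n^((17+5)/5) / ((17+5)/5) = (5/22) · n^(22/5).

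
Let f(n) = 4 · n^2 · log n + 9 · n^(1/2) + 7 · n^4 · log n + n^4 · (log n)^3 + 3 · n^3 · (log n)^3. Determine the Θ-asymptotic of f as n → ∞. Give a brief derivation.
f(n) ∈ Θ(n^4 · (log n)^3)

Compare the terms by growth order. For large n, n^a · (log n)^b dominates n^a' · (log n)^b' iff a > a', or (a = a' and b > b'). Ranking the 5 terms shows the dominant one is n^4 · (log n)^3. Hence f(n) ∈ Θ(n^4 · (log n)^3).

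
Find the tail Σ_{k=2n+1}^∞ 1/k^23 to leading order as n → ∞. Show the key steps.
Σ_{k>2n} 1/k^23 ~ 1/(22 · (2n)^22)

Compare to the integral: ∫_{2n}^∞ x^(−23) dx = [−x^(−22)/22]_{2n}^∞ = 1/((23−1)·(2n)^22). Euler-Maclaurin then gives
  Σ_{k>2n} 1/k^23 = ∫_{2n}^∞ dx/x^23 − 1/(2·(2n)^23) + O(1/(2n)^24).
(Equivalently this is ζ(23) − Σ_{k≤2n} 1/k^23.)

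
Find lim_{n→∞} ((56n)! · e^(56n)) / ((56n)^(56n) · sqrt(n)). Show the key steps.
lim = sqrt(2π·56)

Stirling: (56n)! ~ sqrt(2π·56n) · (56n/e)^(56n). Hence
  (56n)! · e^(56n) / (56n)^(56n) ~ sqrt(2π·56n).
Dividing by sqrt(n): sqrt(2π·56n) / sqrt(n) = sqrt(2π·56) · n^((1−1)/2), so the limit is sqrt(2π·56).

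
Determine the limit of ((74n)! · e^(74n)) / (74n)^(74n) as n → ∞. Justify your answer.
lim = ∞

Stirling: (74n)! ~ sqrt(2π·74n) · (74n/e)^(74n). Hence
  (74n)! · e^(74n) / (74n)^(74n) ~ sqrt(2π·74n) = sqrt(2π·74) · sqrt(n) → ∞.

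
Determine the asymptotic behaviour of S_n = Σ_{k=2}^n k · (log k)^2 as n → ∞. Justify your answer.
S_n ~ n^2 · (log n)^2 / 2

By integral comparison, S_n = ∫_1^n x · (log x)^2 dx + O(n · (log n)^2). For the integral, the leading term of ∫_1^n x^1 (log x)^2 dx is n^2/2 · (log n)^2 (by repeated integration by parts; each step lowers the log-exponent and produces a relatively O(1/log n) correction). Hence S_n ~ n^2 · (log n)^2 / 2.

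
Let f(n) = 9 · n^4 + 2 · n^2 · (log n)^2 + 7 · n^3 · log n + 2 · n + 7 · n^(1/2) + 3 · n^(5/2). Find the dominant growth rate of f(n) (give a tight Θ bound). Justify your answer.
f(n) ∈ Θ(n^4)

Compare the terms by growth order. For large n, n^a · (log n)^b dominates n^a' · (log n)^b' iff a > a', or (a = a' and b > b'). Ranking the 6 terms shows the dominant one is 9 · n^4. Hence f(n) ∈ Θ(n^4).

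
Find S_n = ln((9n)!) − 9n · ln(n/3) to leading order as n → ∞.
S_n ~ 9n · (ln 27 − 1) + O(ln n)

Stirling: ln((9n)!) = 9n ln(9n) − 9n + O(ln n).
  S_n = 9n ln(9n) − 9n − 9n ln(n/3) + O(ln n)
      = 9n ln(9n) − 9n ln n + 9n ln 3 − 9n + O(ln n)
      = 9n ln 9 + 9n ln 3 − 9n + O(ln n)
      = 9n (ln 27 − 1) + O(ln n).
Numerically ln(27) − 1 ≈ 2.2958.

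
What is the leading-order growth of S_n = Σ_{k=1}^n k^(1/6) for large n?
S_n ~ (6/7) · n^(7/6)

Integral comparison: Σ_{k=1}^n k^(1/6) = ∫_0^n x^(1/6) dx + O(n^(1/6)). The integral is n^(1 + 1/6) / (1 + 1/6) = n^((1+6)/6) / ((1+6)/6) = (6/7) · n^(7/6).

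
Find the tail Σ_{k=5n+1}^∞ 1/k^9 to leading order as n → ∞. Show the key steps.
Σ_{k>5n} 1/k^9 ~ 1/(8 · (5n)^8)

Compare to the integral: ∫_{5n}^∞ x^(−9) dx = [−x^(−8)/8]_{5n}^∞ = 1/((9−1)·(5n)^8). Euler-Maclaurin then gives
  Σ_{k>5n} 1/k^9 = ∫_{5n}^∞ dx/x^9 − 1/(2·(5n)^9) + O(1/(5n)^10).
(Equivalently this is ζ(9) − Σ_{k≤5n} 1/k^9.)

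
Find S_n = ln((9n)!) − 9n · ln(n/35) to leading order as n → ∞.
S_n ~ 9n · (ln 315 − 1) + O(ln n)

Stirling: ln((9n)!) = 9n ln(9n) − 9n + O(ln n).
  S_n = 9n ln(9n) − 9n − 9n ln(n/35) + O(ln n)
      = 9n ln(9n) − 9n ln n + 9n ln 35 − 9n + O(ln n)
      = 9n ln 9 + 9n ln 35 − 9n + O(ln n)
      = 9n (ln 315 − 1) + O(ln n).
Numerically ln(315) − 1 ≈ 4.7526.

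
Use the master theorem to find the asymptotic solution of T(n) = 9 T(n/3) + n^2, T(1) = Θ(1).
T(n) = Θ(n^2 log n)

log_3 9 = 2, and f(n) = n^2 = Θ(n^(log_3 9)). This is Case 2 of the master theorem: T(n) = Θ(f(n) · log n) = Θ(n^2 log n).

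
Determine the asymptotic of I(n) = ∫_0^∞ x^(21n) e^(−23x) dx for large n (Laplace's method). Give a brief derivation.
I(n) ~ (sqrt(2π·21n) / 23) · (21n/(23e))^(21n)

Write the integrand as exp(21n ln x − 23x) and set f(x) = 21n ln x − 23x. Then f'(x) = 21n/x − 23 = 0 at x* = 21n/23, and f''(x*) = −21n/x*^2 = −23^2/(21n). Laplace's method (interior maximum) gives
  I(n) ~ e^(f(x*)) · sqrt(2π / |f''(x*)|)
        = exp(21n ln(21n/23) − 21n) · sqrt(2π · 21n / 23^2)
        = (21n/23)^(21n) e^(−21n) · sqrt(2π·21n) / 23
        = (sqrt(2π·21n) / 23) · (21n/(23e))^(21n).
This matches Γ(21n+1)/23^(21n+1) with Stirling applied to Γ.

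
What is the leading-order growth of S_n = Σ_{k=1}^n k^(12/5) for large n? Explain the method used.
S_n ~ (5/17) · n^(17/5)

Integral comparison: Σ_{k=1}^n k^(12/5) = ∫_0^n x^(12/5) dx + O(n^(12/5)). The integral is n^(1 + 12/5) / (1 + 12/5) = n^((12+5)/5) / ((12+5)/5) = (5/17) · n^(17/5).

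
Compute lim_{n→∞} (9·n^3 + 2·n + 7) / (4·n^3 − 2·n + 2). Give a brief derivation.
lim = 9/4

For large n the leading n^3 terms dominate both numerator and denominator. Dividing top and bottom by n^3, every other term tends to 0, leaving 9/4.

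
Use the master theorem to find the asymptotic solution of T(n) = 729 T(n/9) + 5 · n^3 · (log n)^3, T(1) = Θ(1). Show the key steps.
T(n) = Θ(n^3 · (log n)^4)

Here log_9 729 = 3 and f(n) = 5 · n^3 · (log n)^3 = Θ(n^(log_9 729) · (log n)^3). This is the extended Case 2 of the master theorem (f matches the critical exponent up to log factors), giving T(n) = Θ(n^(log_9 729) · (log n)^(3+1)) = Θ(n^3 · (log n)^4).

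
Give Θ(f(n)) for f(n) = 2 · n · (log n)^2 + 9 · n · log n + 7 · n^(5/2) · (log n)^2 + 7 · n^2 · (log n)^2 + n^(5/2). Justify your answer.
f(n) ∈ Θ(n^(5/2) · (log n)^2)

Compare the terms by growth order. For large n, n^a · (log n)^b dominates n^a' · (log n)^b' iff a > a', or (a = a' and b > b'). Ranking the 5 terms shows the dominant one is 7 · n^(5/2) · (log n)^2. Hence f(n) ∈ Θ(n^(5/2) · (log n)^2).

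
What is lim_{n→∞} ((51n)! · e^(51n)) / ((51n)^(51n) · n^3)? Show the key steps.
lim = 0

Stirling: (51n)! ~ sqrt(2π·51n) · (51n/e)^(51n). Hence
  (51n)! · e^(51n) / (51n)^(51n) ~ sqrt(2π·51n).
Dividing by n^3: sqrt(2π·51n) / n^3 = sqrt(2π·51) · n^((1−6)/2), so the expression behaves like sqrt(2π·51) · n^((1−6)/2) → 0.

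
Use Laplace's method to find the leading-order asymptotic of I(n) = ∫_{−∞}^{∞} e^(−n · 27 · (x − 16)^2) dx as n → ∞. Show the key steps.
I(n) = sqrt(π/(27n))

Here φ(x) = 27 · (x − 16)^2 has its unique minimum at x* = 16 with φ(x*) = 0 and φ''(x*) = 54. Laplace's method gives
  I(n) ~ e^(−n φ(x*)) · sqrt(2π / (n · φ''(x*))) = sqrt(2π / (54n)) = sqrt(π/(27n)).
This is exact: substituting u = (x − 16)·sqrt(27n) gives I(n) = (1/sqrt(27n)) ∫_{−∞}^{∞} e^(−u^2) du = sqrt(π/(27n)).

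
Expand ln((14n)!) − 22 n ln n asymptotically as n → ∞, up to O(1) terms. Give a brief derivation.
ln((14n)!) − 22 n ln n = −8 n ln n + 14(ln 14 − 1) n + (1/2) ln(2π·14n) + O(1/n)

Stirling: ln((14n)!) = 14n ln(14n) − 14n + (1/2) ln(2π·14n) + O(1/n).
Expand 14n ln(14n) = 14n (ln n + ln 14) = 14n ln n + 14n ln 14.
Subtract 22n ln n: leading term is (14 − 22) n ln n = −8 n ln n. The next term is 14n ln 14 − 14n = 14(ln 14 − 1) n. Then the (1/2) ln(2π·14n) correction.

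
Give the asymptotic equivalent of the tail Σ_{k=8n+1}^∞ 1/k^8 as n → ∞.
Σ_{k>8n} 1/k^8 ~ 1/(7 · (8n)^7)

Compare to the integral: ∫_{8n}^∞ x^(−8) dx = [−x^(−7)/7]_{8n}^∞ = 1/((8−1)·(8n)^7). Euler-Maclaurin then gives
  Σ_{k>8n} 1/k^8 = ∫_{8n}^∞ dx/x^8 − 1/(2·(8n)^8) + O(1/(8n)^9).
(Equivalently this is ζ(8) − Σ_{k≤8n} 1/k^8.)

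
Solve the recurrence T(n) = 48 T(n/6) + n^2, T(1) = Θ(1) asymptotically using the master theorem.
T(n) = Θ(n^(log_6 48))

Master theorem: compare f(n) = n^2 to n^(log_6 48) where log_6 48 ≈ 2.161. Since 2 < log_6 48, we have f(n) = O(n^(log_6 48 − ε)) for some ε > 0 — Case 1. Hence T(n) = Θ(n^(log_6 48)).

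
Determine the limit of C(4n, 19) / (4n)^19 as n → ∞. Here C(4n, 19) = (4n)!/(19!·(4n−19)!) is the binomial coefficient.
lim = 1/19! = 1/121645100408832000

With N = 4n → ∞: C(N, 19) / N^19 = [N(N−1)…(N−18)] / (19! · N^19) = (1/19!) · 1 · (1 − 1/(4n)) · … · (1 − 18/(4n)). Each factor → 1 as N → ∞, so the limit is 1/19! = 1/121645100408832000.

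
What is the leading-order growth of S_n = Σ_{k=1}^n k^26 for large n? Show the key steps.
S_n ~ n^27 / 27

By integral comparison (Euler-Maclaurin), Σ_{k=1}^n k^26 = ∫_0^n x^26 dx + O(n^26) = n^27/27 + O(n^26). (Equivalently, Faulhaber's formula gives the same leading term.)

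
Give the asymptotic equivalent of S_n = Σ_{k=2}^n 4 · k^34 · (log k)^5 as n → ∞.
S_n ~ 4 · n^35 · (log n)^5 / 35

By integral comparison, S_n = ∫_1^n 4 · x^34 · (log x)^5 dx + O(n^34 · (log n)^5). For the integral, the leading term of ∫_1^n x^34 (log x)^5 dx is n^35/35 · (log n)^5 (by repeated integration by parts; each step lowers the log-exponent and produces a relatively O(1/log n) correction). Hence S_n ~ 4 · n^35 · (log n)^5 / 35.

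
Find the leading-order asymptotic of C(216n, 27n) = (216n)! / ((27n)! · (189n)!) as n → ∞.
C(216n, 27n) ~ (16777216/823543)^(27n) · sqrt(4/(7π·27n))

Write N = 27n. Apply Stirling to each factorial:
  (8N)! ~ sqrt(2π·8N) · (8N/e)^(8N),
  N! ~ sqrt(2π N) · (N/e)^N,
  (7N)! ~ sqrt(2π·7N) · (7N/e)^(7N).
The exponential factors combine to (8N)^(8N) / (N^N · (7N)^(7N)) = 8^(8N)/7^(7N) = (8^8/7^7)^N = (16777216/823543)^N.
The square-root prefactors combine to sqrt(2π·8N) / (sqrt(2π N)·sqrt(2π·7N)) = sqrt(8 / (2π·7·N)) = sqrt(4/(7π·27n)).
Substituting N = 27n: C(216n, 27n) ~ (16777216/823543)^(27n) · sqrt(4/(7π·27n)).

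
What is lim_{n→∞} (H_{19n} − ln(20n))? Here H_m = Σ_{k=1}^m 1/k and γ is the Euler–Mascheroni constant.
lim = ln(19/20) + γ

By Euler-Maclaurin, H_m = ln m + γ + O(1/m). So
  H_{19n} − ln(20n) = ln(19n) + γ − ln(20n) + O(1/n)
                       = ln(19/20) + γ + O(1/n).
Hence the limit is ln(19/20) + γ.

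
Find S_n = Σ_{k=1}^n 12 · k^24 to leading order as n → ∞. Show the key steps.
S_n ~ 12 · n^25 / 25

By integral comparison (Euler-Maclaurin), Σ_{k=1}^n 12 · k^24 = 12 · ∫_0^n x^24 dx + O(n^24) = 12 · n^25/25 + O(n^24). (Equivalently, Faulhaber's formula gives the same leading term.)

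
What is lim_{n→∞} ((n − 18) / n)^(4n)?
lim = e^(−72)

Rewrite as (1 − 18/n)^(4n). By the standard limit (1 + x/n)^n → e^x, we have (1 − 18/n)^n → e^(−18), and raising to the 4th power gives e^(−72).
More precisely, ln[(1 − 18/n)^(4n)] = 4n · ln(1 − 18/n) = 4n · (-18/n + O(1/n^2)) = -72 + O(1/n) → -72.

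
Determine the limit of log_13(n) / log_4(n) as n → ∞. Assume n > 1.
lim = ln(4) / ln(13) = log_13(4)

Change of base: log_13(n) = ln n / ln 13 and log_4(n) = ln n / ln 4. The ratio is (ln n / ln 13) · (ln 4 / ln n) = ln 4 / ln 13, a constant independent of n. So the limit is ln 4 / ln 13 = log_13(4).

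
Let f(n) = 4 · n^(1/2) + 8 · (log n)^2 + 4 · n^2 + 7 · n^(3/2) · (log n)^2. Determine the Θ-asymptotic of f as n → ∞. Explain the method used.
f(n) ∈ Θ(n^2)

Compare the terms by growth order. For large n, n^a · (log n)^b dominates n^a' · (log n)^b' iff a > a', or (a = a' and b > b'). Ranking the 4 terms shows the dominant one is 4 · n^2. Hence f(n) ∈ Θ(n^2).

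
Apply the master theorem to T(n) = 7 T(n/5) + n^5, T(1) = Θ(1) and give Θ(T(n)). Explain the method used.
T(n) = Θ(n^5)

log_5 7 ≈ 1.209. f(n) = n^5 dominates n^(log_5 7) since 5 > 1.209, and the regularity condition a·f(n/b) = 7·(n/5)^5 = (7/3125)·n^5 ≤ c·f(n) holds with c = 7/3125 ≈ 0.00224 < 1. So this is Case 3: T(n) = Θ(f(n)) = Θ(n^5).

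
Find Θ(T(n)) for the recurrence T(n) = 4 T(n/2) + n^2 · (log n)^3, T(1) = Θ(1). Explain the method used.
T(n) = Θ(n^2 · (log n)^4)

Here log_2 4 = 2 and f(n) = n^2 · (log n)^3 = Θ(n^(log_2 4) · (log n)^3). This is the extended Case 2 of the master theorem (f matches the critical exponent up to log factors), giving T(n) = Θ(n^(log_2 4) · (log n)^(3+1)) = Θ(n^2 · (log n)^4).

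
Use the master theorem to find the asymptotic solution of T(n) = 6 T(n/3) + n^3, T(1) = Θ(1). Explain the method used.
T(n) = Θ(n^3)

log_3 6 ≈ 1.631. f(n) = n^3 dominates n^(log_3 6) since 3 > 1.631, and the regularity condition a·f(n/b) = 6·(n/3)^3 = (6/27)·n^3 ≤ c·f(n) holds with c = 6/27 ≈ 0.222 < 1. So this is Case 3: T(n) = Θ(f(n)) = Θ(n^3).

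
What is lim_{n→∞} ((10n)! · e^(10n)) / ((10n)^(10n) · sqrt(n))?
lim = sqrt(2π·10)

Stirling: (10n)! ~ sqrt(2π·10n) · (10n/e)^(10n). Hence
  (10n)! · e^(10n) / (10n)^(10n) ~ sqrt(2π·10n).
Dividing by sqrt(n): sqrt(2π·10n) / sqrt(n) = sqrt(2π·10) · n^((1−1)/2), so the limit is sqrt(2π·10).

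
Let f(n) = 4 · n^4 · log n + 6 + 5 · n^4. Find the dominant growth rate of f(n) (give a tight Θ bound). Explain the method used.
f(n) ∈ Θ(n^4 · log n)

Compare the terms by growth order. For large n, n^a · (log n)^b dominates n^a' · (log n)^b' iff a > a', or (a = a' and b > b'). Ranking the 3 terms shows the dominant one is 4 · n^4 · log n. Hence f(n) ∈ Θ(n^4 · log n).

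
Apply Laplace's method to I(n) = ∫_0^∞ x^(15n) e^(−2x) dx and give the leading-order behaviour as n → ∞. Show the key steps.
I(n) ~ (sqrt(2π·15n) / 2) · (15n/(2e))^(15n)

Write the integrand as exp(15n ln x − 2x) and set f(x) = 15n ln x − 2x. Then f'(x) = 15n/x − 2 = 0 at x* = 15n/2, and f''(x*) = −15n/x*^2 = −2^2/(15n). Laplace's method (interior maximum) gives
  I(n) ~ e^(f(x*)) · sqrt(2π / |f''(x*)|)
        = exp(15n ln(15n/2) − 15n) · sqrt(2π · 15n / 2^2)
        = (15n/2)^(15n) e^(−15n) · sqrt(2π·15n) / 2
        = (sqrt(2π·15n) / 2) · (15n/(2e))^(15n).
This matches Γ(15n+1)/2^(15n+1) with Stirling applied to Γ.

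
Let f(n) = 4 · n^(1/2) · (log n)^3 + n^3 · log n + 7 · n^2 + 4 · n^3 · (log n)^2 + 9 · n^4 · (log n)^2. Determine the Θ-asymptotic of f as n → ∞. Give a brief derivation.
f(n) ∈ Θ(n^4 · (log n)^2)

Compare the terms by growth order. For large n, n^a · (log n)^b dominates n^a' · (log n)^b' iff a > a', or (a = a' and b > b'). Ranking the 5 terms shows the dominant one is 9 · n^4 · (log n)^2. Hence f(n) ∈ Θ(n^4 · (log n)^2).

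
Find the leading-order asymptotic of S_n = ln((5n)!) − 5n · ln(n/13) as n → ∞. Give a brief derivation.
S_n ~ 5n · (ln 65 − 1) + O(ln n)

Stirling: ln((5n)!) = 5n ln(5n) − 5n + O(ln n).
  S_n = 5n ln(5n) − 5n − 5n ln(n/13) + O(ln n)
      = 5n ln(5n) − 5n ln n + 5n ln 13 − 5n + O(ln n)
      = 5n ln 5 + 5n ln 13 − 5n + O(ln n)
      = 5n (ln 65 − 1) + O(ln n).
Numerically ln(65) − 1 ≈ 3.1744.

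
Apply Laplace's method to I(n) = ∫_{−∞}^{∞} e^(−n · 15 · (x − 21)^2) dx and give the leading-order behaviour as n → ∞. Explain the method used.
I(n) = sqrt(π/(15n))

Here φ(x) = 15 · (x − 21)^2 has its unique minimum at x* = 21 with φ(x*) = 0 and φ''(x*) = 30. Laplace's method gives
  I(n) ~ e^(−n φ(x*)) · sqrt(2π / (n · φ''(x*))) = sqrt(2π / (30n)) = sqrt(π/(15n)).
This is exact: substituting u = (x − 21)·sqrt(15n) gives I(n) = (1/sqrt(15n)) ∫_{−∞}^{∞} e^(−u^2) du = sqrt(π/(15n)).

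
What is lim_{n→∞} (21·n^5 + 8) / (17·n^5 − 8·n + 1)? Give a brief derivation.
lim = 21/17

For large n the leading n^5 terms dominate both numerator and denominator. Dividing top and bottom by n^5, every other term tends to 0, leaving 21/17.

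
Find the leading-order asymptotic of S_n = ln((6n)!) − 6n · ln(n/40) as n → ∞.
S_n ~ 6n · (ln 240 − 1) + O(ln n)

Stirling: ln((6n)!) = 6n ln(6n) − 6n + O(ln n).
  S_n = 6n ln(6n) − 6n − 6n ln(n/40) + O(ln n)
      = 6n ln(6n) − 6n ln n + 6n ln 40 − 6n + O(ln n)
      = 6n ln 6 + 6n ln 40 − 6n + O(ln n)
      = 6n (ln 240 − 1) + O(ln n).
Numerically ln(240) − 1 ≈ 4.4806.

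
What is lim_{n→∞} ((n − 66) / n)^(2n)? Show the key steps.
lim = e^(−132)

Rewrite as (1 − 66/n)^(2n). By the standard limit (1 + x/n)^n → e^x, we have (1 − 66/n)^n → e^(−66), and raising to the 2nd power gives e^(−132).
More precisely, ln[(1 − 66/n)^(2n)] = 2n · ln(1 − 66/n) = 2n · (-66/n + O(1/n^2)) = -132 + O(1/n) → -132.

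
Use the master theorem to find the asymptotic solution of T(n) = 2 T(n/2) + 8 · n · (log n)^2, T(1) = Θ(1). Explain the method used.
T(n) = Θ(n · (log n)^3)

Here log_2 2 = 1 and f(n) = 8 · n · (log n)^2 = Θ(n^(log_2 2) · (log n)^2). This is the extended Case 2 of the master theorem (f matches the critical exponent up to log factors), giving T(n) = Θ(n^(log_2 2) · (log n)^(2+1)) = Θ(n · (log n)^3).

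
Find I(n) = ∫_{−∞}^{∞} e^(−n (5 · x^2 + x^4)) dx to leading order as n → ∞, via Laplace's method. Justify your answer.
I(n) ~ sqrt(π/(5n))

φ(x) = 5 · x^2 + x^4 has its unique global minimum at x* = 0 (since φ'(x) = 10x + 4x^3 = 0 only at x = 0 for real x with both coefficients positive, and φ → ∞ as |x| → ∞). At x* = 0, φ(0) = 0 and φ''(0) = 10. Laplace's method then gives
  I(n) ~ sqrt(2π / (n · φ''(0))) · e^(−n φ(0)) = sqrt(2π / (10n)) = sqrt(π/(5n)).
The x^4 term contributes only at subleading order (an O(1/n) relative correction).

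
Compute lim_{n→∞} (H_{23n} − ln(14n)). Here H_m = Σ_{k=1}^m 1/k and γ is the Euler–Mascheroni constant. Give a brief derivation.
lim = ln(23/14) + γ

By Euler-Maclaurin, H_m = ln m + γ + O(1/m). So
  H_{23n} − ln(14n) = ln(23n) + γ − ln(14n) + O(1/n)
                       = ln(23/14) + γ + O(1/n).
Hence the limit is ln(23/14) + γ.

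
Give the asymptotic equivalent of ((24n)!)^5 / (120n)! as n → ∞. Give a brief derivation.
((24n)!)^5/(120n)! ~ ((2π·24n)^(4/2) / sqrt(5)) · 5^(−5·24n)  →  0

Write N = 24n. Stirling: N! ~ sqrt(2π N)(N/e)^N and (5N)! ~ sqrt(2π·5N)·(5N/e)^(5N).
  (N!)^5/(5N)! ~ (2π N)^(5/2) (N/e)^(5N) / [sqrt(2π·5N) (5N/e)^(5N)]
     = (2π N)^(5/2) / sqrt(2π·5N) · (N/(5N))^(5N)
     = (2π N)^((5−1)/2) / sqrt(5) · 5^(−5N).
Since 5^5 > 1, the factor 5^(−5N) decays exponentially, so the ratio → 0. Substituting N = 24n gives the stated form.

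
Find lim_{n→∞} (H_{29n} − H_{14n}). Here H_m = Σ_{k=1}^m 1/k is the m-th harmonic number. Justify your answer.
lim = ln(29/14)

Euler-Maclaurin gives H_m = ln m + γ + 1/(2m) + O(1/m^2). The γ and O(1/m) terms cancel in the difference:
  H_{29n} − H_{14n} = ln(29n) − ln(14n) + O(1/n) = ln(29/14) + O(1/n).
Hence the limit is ln(29/14).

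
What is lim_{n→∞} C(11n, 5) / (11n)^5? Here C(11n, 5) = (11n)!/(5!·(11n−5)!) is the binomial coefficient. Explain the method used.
lim = 1/5! = 1/120

With N = 11n → ∞: C(N, 5) / N^5 = [N(N−1)…(N−4)] / (5! · N^5) = (1/5!) · 1 · (1 − 1/(11n)) · (1 − 2/(11n)) · (1 − 3/(11n)) · (1 − 4/(11n)). Each factor → 1 as N → ∞, so the limit is 1/5! = 1/120.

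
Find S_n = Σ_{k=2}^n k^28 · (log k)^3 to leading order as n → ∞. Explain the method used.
S_n ~ n^29 · (log n)^3 / 29

By integral comparison, S_n = ∫_1^n x^28 · (log x)^3 dx + O(n^28 · (log n)^3). For the integral, the leading term of ∫_1^n x^28 (log x)^3 dx is n^29/29 · (log n)^3 (by repeated integration by parts; each step lowers the log-exponent and produces a relatively O(1/log n) correction). Hence S_n ~ n^29 · (log n)^3 / 29.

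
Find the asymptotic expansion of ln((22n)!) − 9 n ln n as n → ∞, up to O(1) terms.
ln((22n)!) − 9 n ln n = 13 n ln n + 22(ln 22 − 1) n + (1/2) ln(2π·22n) + O(1/n)

Stirling: ln((22n)!) = 22n ln(22n) − 22n + (1/2) ln(2π·22n) + O(1/n).
Expand 22n ln(22n) = 22n (ln n + ln 22) = 22n ln n + 22n ln 22.
Subtract 9n ln n: leading term is (22 − 9) n ln n = 13 n ln n. The next term is 22n ln 22 − 22n = 22(ln 22 − 1) n. Then the (1/2) ln(2π·22n) correction.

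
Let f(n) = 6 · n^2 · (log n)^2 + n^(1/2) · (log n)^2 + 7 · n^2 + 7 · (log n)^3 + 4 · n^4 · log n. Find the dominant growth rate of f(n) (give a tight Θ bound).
f(n) ∈ Θ(n^4 · log n)

Compare the terms by growth order. For large n, n^a · (log n)^b dominates n^a' · (log n)^b' iff a > a', or (a = a' and b > b'). Ranking the 5 terms shows the dominant one is 4 · n^4 · log n. Hence f(n) ∈ Θ(n^4 · log n).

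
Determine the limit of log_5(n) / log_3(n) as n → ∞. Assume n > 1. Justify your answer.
lim = ln(3) / ln(5) = log_5(3)

Change of base: log_5(n) = ln n / ln 5 and log_3(n) = ln n / ln 3. The ratio is (ln n / ln 5) · (ln 3 / ln n) = ln 3 / ln 5, a constant independent of n. So the limit is ln 3 / ln 5 = log_5(3).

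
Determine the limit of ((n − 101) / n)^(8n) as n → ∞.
lim = e^(−808)

Rewrite as (1 − 101/n)^(8n). By the standard limit (1 + x/n)^n → e^x, we have (1 − 101/n)^n → e^(−101), and raising to the 8th power gives e^(−808).
More precisely, ln[(1 − 101/n)^(8n)] = 8n · ln(1 − 101/n) = 8n · (-101/n + O(1/n^2)) = -808 + O(1/n) → -808.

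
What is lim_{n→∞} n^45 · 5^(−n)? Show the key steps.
lim = 0

Exponentials with base > 1 dominate every fixed polynomial: for any fixed c, n^c / 5^n → 0 as n → ∞ (e.g. by the ratio test, or by writing 5^n = e^(n ln 5) and noting e^(n ln 5) / n^c → ∞). Hence n^45 · 5^(−n) = n^45 / 5^n → 0.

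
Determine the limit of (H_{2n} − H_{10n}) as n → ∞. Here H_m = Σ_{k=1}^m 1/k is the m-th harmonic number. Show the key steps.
lim = ln(2/10) = −ln 5

Euler-Maclaurin gives H_m = ln m + γ + 1/(2m) + O(1/m^2). The γ and O(1/m) terms cancel in the difference:
  H_{2n} − H_{10n} = ln(2n) − ln(10n) + O(1/n) = ln(2/10) + O(1/n).
Hence the limit is ln(2/10) = −ln 5.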